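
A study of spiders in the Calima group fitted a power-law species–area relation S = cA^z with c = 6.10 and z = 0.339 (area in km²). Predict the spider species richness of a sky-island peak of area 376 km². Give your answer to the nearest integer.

S = 6.1 × 376^0.339
ln S = ln 6.1 + 0.339 × ln 376 = 1.8083 + 0.339 × 5.9296 = 3.8184
S = e^3.8184 ≈ 45.53

46 species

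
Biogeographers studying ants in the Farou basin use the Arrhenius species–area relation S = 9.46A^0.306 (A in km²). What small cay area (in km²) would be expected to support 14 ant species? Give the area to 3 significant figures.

14 = 9.46 × A^0.306  ⇒  A^0.306 = 14/9.46 = 1.48
ln A = ln(1.48) / 0.306 = 0.3920 / 0.306 = 1.2810
A = e^1.2810 ≈ 3.6 km²

3.60 km²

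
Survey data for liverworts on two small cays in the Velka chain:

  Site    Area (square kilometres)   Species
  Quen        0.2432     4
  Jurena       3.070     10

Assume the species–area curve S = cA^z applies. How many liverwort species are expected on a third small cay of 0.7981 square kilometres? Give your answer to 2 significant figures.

z = ln(10/4) / ln(3.07/0.2432) = 0.9163 / 2.5355 = 0.3614
c = 4 / 0.2432^0.3614 = 4 / 0.5999 = 6.667
S₃ = 6.667 × 0.7981^0.3614 = 6.667 × 0.9217 ≈ 6.146

6.1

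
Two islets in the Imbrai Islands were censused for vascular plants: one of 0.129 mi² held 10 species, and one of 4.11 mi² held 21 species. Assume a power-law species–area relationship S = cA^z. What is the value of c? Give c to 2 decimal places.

z = ln(S₂/S₁) / ln(A₂/A₁) = ln(21/10) / ln(4.11/0.129) = 0.7419 / 3.4614 = 0.2143
c = S₁ / A₁^z = 10 / 0.129^0.2143 = 10 / 0.6447 = 15.51

15.51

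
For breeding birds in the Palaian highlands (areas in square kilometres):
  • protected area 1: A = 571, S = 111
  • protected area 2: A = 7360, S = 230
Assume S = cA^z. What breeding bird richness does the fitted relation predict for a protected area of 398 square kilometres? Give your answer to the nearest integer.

z = ln(230/111) / ln(7360/571) = 0.7285 / 2.5564 = 0.2850
c = 111 / 571^0.2850 = 111 / 6.104 = 18.19
S₃ = 18.19 × 398^0.2850 = 18.19 × 5.507 ≈ 100.1

100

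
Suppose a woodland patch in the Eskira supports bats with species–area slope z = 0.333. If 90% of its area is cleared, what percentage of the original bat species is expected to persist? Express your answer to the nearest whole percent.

46%

S_new/S_old = (A_new/A_old)^z = 0.1^0.333
= exp(0.333 × ln 0.1) = exp(0.333 × -2.3026) = exp(-0.7668) ≈ 0.4645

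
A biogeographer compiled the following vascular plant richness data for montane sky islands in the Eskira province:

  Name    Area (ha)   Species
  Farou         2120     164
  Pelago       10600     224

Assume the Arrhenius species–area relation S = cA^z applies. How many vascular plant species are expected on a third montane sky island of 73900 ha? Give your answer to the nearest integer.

326

z = ln(224/164) / ln(10600/2120) = 0.3118 / 1.6094 = 0.1937
c = 164 / 2120^0.1937 = 164 / 4.409 = 37.19
S₃ = 37.19 × 73900^0.1937 = 37.19 × 8.773 ≈ 326.3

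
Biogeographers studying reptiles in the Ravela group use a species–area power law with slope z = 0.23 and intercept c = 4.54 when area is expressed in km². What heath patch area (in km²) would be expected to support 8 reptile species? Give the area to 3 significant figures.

8 = 4.54 × A^0.23  ⇒  A^0.23 = 8/4.54 = 1.762
ln A = ln(1.762) / 0.23 = 0.5665 / 0.23 = 2.4631
A = e^2.4631 ≈ 11.74 km²

11.7 km²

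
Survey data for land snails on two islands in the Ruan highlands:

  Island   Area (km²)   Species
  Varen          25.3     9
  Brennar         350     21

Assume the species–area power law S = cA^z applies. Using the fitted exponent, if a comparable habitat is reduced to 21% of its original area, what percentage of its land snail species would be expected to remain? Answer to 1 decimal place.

z = ln(21/9) / ln(350/25.3) = 0.8473 / 2.6271 = 0.3225
S_new/S_old = (A_new/A_old)^z = 0.21^0.3225 = exp(0.3225 × -1.5606) = 0.6045

60.5%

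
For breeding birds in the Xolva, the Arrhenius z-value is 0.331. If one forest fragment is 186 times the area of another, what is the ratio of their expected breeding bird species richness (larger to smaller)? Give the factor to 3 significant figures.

S₂/S₁ = (A₂/A₁)^z = 186^0.331
ln(S₂/S₁) = 0.331 × ln 186 = 0.331 × 5.2257 = 1.7297
S₂/S₁ = e^1.7297 ≈ 5.639

5.64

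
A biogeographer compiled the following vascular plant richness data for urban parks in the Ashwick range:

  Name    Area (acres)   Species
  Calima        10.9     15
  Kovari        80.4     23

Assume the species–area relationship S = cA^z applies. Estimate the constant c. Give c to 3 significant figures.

9.00

z = ln(S₂/S₁) / ln(A₂/A₁) = ln(23/15) / ln(80.4/10.9) = 0.4274 / 1.9983 = 0.2139
c = S₁ / A₁^z = 15 / 10.9^0.2139 = 15 / 1.667 = 8.999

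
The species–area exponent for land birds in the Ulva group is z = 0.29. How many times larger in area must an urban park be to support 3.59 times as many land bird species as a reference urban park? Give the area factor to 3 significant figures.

(A₂/A₁)^0.29 = 3.59, so A₂/A₁ = 3.59^(1/0.29) = 3.59^3.448
ln(A₂/A₁) = ln 3.59 / 0.29 = 1.2782 / 0.29 = 4.4074
A₂/A₁ = e^4.4074 ≈ 82.06

82.1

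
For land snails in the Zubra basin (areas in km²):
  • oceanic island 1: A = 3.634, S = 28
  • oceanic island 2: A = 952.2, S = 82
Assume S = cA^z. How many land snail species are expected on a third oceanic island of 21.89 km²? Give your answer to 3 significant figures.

z = ln(82/28) / ln(952.2/3.634) = 1.0745 / 5.5684 = 0.1930
c = 28 / 3.634^0.1930 = 28 / 1.283 = 21.83
S₃ = 21.83 × 21.89^0.1930 = 21.83 × 1.814 ≈ 39.6

39.6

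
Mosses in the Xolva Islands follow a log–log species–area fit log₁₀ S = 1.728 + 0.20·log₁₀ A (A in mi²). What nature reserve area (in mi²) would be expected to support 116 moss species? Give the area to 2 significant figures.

48 mi²

116 = 53.46 × A^0.2  ⇒  A^0.2 = 116/53.46 = 2.17
ln A = ln(2.17) / 0.2 = 0.7747 / 0.2 = 3.8736
A = e^3.8736 ≈ 48.12 mi²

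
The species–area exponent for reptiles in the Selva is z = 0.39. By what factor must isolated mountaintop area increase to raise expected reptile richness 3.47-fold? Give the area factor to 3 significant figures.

(A₂/A₁)^0.39 = 3.47, so A₂/A₁ = 3.47^(1/0.39) = 3.47^2.564
ln(A₂/A₁) = ln 3.47 / 0.39 = 1.2442 / 0.39 = 3.1901
A₂/A₁ = e^3.1901 ≈ 24.29

24.3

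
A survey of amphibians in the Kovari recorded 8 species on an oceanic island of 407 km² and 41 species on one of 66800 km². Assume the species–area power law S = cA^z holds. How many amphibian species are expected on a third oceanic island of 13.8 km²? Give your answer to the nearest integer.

3

z = ln(41/8) / ln(66800/407) = 1.6341 / 5.1006 = 0.3204
c = 8 / 407^0.3204 = 8 / 6.856 = 1.167
S₃ = 1.167 × 13.8^0.3204 = 1.167 × 2.318 ≈ 2.705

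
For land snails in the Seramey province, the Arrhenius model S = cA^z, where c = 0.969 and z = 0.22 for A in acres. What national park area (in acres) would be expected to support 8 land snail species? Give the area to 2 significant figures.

15000 acres

8 = 0.969 × A^0.22  ⇒  A^0.22 = 8/0.969 = 8.256
ln A = ln(8.256) / 0.22 = 2.1109 / 0.22 = 9.5951
A = e^9.5951 ≈ 14693 acres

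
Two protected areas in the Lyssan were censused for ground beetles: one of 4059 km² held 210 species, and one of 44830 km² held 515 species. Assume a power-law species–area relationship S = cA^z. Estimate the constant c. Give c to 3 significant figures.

z = ln(S₂/S₁) / ln(A₂/A₁) = ln(515/210) / ln(44830/4059) = 0.8971 / 2.4019 = 0.3735
c = S₁ / A₁^z = 210 / 4059^0.3735 = 210 / 22.27 = 9.431

9.43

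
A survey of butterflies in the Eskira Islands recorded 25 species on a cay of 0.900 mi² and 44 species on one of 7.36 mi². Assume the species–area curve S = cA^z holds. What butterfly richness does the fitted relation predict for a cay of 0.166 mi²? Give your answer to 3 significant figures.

z = ln(44/25) / ln(7.36/0.9) = 0.5653 / 2.1014 = 0.2690
c = 25 / 0.9^0.2690 = 25 / 0.9721 = 25.72
S₃ = 25.72 × 0.166^0.2690 = 25.72 × 0.6169 ≈ 15.87

15.9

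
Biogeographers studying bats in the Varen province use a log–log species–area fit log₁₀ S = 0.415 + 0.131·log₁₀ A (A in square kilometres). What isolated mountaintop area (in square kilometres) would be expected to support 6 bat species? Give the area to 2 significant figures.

6 = 2.6 × A^0.131  ⇒  A^0.131 = 6/2.6 = 2.308
ln A = ln(2.308) / 0.131 = 0.8362 / 0.131 = 6.3831
A = e^6.3831 ≈ 591.8 square kilometres

590 square kilometres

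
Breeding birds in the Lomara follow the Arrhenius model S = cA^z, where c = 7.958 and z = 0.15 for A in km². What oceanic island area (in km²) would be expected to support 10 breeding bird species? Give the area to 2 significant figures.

4.6 km²

10 = 7.958 × A^0.15  ⇒  A^0.15 = 10/7.958 = 1.257
ln A = ln(1.257) / 0.15 = 0.2284 / 0.15 = 1.5227
A = e^1.5227 ≈ 4.585 km²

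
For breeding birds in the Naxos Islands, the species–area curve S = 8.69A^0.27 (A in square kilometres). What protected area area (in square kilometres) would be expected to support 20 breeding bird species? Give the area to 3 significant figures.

20 = 8.69 × A^0.27  ⇒  A^0.27 = 20/8.69 = 2.301
ln A = ln(2.301) / 0.27 = 0.8336 / 0.27 = 3.0873
A = e^3.0873 ≈ 21.92 square kilometres

21.9 square kilometres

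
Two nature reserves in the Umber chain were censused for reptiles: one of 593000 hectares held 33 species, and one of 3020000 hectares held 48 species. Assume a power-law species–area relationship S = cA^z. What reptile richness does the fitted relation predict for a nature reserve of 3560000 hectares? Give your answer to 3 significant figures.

z = ln(48/33) / ln(3020000/593000) = 0.3747 / 1.6278 = 0.2302
c = 33 / 593000^0.2302 = 33 / 21.32 = 1.548
S₃ = 1.548 × 3560000^0.2302 = 1.548 × 32.21 ≈ 49.85

49.9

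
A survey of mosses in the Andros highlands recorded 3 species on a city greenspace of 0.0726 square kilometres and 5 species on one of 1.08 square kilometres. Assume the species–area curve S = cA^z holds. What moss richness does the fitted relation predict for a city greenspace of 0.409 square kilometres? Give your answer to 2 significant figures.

4.2

z = ln(5/3) / ln(1.08/0.0726) = 0.5108 / 2.6998 = 0.1892
c = 3 / 0.0726^0.1892 = 3 / 0.6088 = 4.928
S₃ = 4.928 × 0.409^0.1892 = 4.928 × 0.8444 ≈ 4.161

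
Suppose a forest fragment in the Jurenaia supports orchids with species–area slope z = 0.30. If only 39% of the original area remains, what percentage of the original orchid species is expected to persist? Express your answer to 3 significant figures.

S_new/S_old = (A_new/A_old)^z = 0.39^0.3
= exp(0.3 × ln 0.39) = exp(0.3 × -0.9416) = exp(-0.2825) ≈ 0.7539

75.4%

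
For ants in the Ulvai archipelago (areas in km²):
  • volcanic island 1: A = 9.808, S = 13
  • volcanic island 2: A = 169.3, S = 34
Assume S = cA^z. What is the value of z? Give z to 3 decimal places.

0.338

Taking logs: ln S = ln c + z ln A, so z = (ln S₂ − ln S₁)/(ln A₂ − ln A₁).
z = ln(34/13) / ln(169.3/9.808) = ln(2.615) / ln(17.26) = 0.9614 / 2.8485 = 0.3375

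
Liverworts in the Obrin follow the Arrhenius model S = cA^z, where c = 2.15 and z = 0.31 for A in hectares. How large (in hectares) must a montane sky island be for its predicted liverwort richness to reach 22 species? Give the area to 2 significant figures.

22 = 2.15 × A^0.31  ⇒  A^0.31 = 22/2.15 = 10.23
ln A = ln(10.23) / 0.31 = 2.3256 / 0.31 = 7.5019
A = e^7.5019 ≈ 1811 hectares

1800 hectares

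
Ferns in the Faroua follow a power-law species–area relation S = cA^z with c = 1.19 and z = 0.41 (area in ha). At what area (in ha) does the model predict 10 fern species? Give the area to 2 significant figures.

180 ha

10 = 1.19 × A^0.41  ⇒  A^0.41 = 10/1.19 = 8.403
ln A = ln(8.403) / 0.41 = 2.1286 / 0.41 = 5.1918
A = e^5.1918 ≈ 179.8 ha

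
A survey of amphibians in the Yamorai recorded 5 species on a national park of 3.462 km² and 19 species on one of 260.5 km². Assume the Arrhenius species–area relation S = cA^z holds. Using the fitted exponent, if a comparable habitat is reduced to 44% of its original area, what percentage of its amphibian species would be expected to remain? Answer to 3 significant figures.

77.6%

z = ln(19/5) / ln(260.5/3.462) = 1.3350 / 4.3208 = 0.3090
S_new/S_old = (A_new/A_old)^z = 0.44^0.3090 = exp(0.3090 × -0.8210) = 0.776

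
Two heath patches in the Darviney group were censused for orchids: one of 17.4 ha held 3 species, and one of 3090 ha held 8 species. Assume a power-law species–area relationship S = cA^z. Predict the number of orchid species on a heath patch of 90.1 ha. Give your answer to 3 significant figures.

z = ln(8/3) / ln(3090/17.4) = 0.9808 / 5.1795 = 0.1894
c = 3 / 17.4^0.1894 = 3 / 1.718 = 1.747
S₃ = 1.747 × 90.1^0.1894 = 1.747 × 2.345 ≈ 4.096

4.10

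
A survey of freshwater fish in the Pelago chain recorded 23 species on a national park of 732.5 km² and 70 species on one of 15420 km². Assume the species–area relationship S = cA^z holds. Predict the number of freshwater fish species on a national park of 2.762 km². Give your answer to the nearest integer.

3

z = ln(70/23) / ln(15420/732.5) = 1.1130 / 3.0470 = 0.3653
c = 23 / 732.5^0.3653 = 23 / 11.13 = 2.067
S₃ = 2.067 × 2.762^0.3653 = 2.067 × 1.449 ≈ 2.995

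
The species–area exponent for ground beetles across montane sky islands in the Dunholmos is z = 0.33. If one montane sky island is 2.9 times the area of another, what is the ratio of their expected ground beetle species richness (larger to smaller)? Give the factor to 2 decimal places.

1.42

S₂/S₁ = (A₂/A₁)^z = 2.9^0.33
ln(S₂/S₁) = 0.33 × ln 2.9 = 0.33 × 1.0647 = 0.3514
S₂/S₁ = e^0.3514 ≈ 1.421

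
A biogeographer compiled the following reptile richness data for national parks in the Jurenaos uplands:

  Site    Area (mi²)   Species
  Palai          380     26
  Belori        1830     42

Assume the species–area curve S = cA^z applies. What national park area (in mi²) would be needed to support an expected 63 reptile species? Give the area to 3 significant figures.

z = ln(42/26) / ln(1830/380) = 0.4796 / 1.5719 = 0.3051
c = 26 / 380^0.3051 = 26 / 6.124 = 4.245
A = (63/4.245)^(1/0.3051) ⇒ ln A = ln(14.84)/0.3051 = 8.8411
A = e^8.8411 ≈ 6912 mi²

6910 mi²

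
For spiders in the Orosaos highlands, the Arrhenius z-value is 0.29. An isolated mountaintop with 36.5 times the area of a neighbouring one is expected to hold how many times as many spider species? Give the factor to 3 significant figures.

2.84

S₂/S₁ = (A₂/A₁)^z = 36.5^0.29
ln(S₂/S₁) = 0.29 × ln 36.5 = 0.29 × 3.5973 = 1.0432
S₂/S₁ = e^1.0432 ≈ 2.838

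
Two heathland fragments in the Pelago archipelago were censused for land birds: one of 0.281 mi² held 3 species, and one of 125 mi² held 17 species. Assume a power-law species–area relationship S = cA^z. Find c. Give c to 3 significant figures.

4.30

z = ln(S₂/S₁) / ln(A₂/A₁) = ln(17/3) / ln(125/0.281) = 1.7346 / 6.0977 = 0.2845
c = S₁ / A₁^z = 3 / 0.281^0.2845 = 3 / 0.6969 = 4.305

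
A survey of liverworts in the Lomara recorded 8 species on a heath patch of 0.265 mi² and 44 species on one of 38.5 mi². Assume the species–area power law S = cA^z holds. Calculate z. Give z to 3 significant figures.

0.342

Taking logs: ln S = ln c + z ln A, so z = (ln S₂ − ln S₁)/(ln A₂ − ln A₁).
z = ln(44/8) / ln(38.5/0.265) = ln(5.5) / ln(145.3) = 1.7047 / 4.9787 = 0.3424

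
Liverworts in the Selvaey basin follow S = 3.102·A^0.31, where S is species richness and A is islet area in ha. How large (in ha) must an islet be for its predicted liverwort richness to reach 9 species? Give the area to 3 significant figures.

31.1 ha

9 = 3.102 × A^0.31  ⇒  A^0.31 = 9/3.102 = 2.901
ln A = ln(2.901) / 0.31 = 1.0652 / 0.31 = 3.4361
A = e^3.4361 ≈ 31.06 ha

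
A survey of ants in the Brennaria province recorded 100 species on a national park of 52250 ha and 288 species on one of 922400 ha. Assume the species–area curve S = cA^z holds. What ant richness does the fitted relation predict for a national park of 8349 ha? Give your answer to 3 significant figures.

z = ln(288/100) / ln(922400/52250) = 1.0578 / 2.8709 = 0.3684
c = 100 / 52250^0.3684 = 100 / 54.75 = 1.827
S₃ = 1.827 × 8349^0.3684 = 1.827 × 27.86 ≈ 50.88

50.9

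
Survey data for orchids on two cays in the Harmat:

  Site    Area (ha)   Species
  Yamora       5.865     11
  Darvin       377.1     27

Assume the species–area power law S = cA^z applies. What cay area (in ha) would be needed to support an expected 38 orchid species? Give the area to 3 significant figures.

1840 ha

z = ln(27/11) / ln(377.1/5.865) = 0.8979 / 4.1635 = 0.2157
c = 11 / 5.865^0.2157 = 11 / 1.465 = 7.511
A = (38/7.511)^(1/0.2157) ⇒ ln A = ln(5.059)/0.2157 = 7.5171
A = e^7.5171 ≈ 1839 ha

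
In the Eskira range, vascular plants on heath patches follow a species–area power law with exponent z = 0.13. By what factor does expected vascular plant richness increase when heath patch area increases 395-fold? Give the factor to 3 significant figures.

2.18

S₂/S₁ = (A₂/A₁)^z = 395^0.13
ln(S₂/S₁) = 0.13 × ln 395 = 0.13 × 5.9789 = 0.7773
S₂/S₁ = e^0.7773 ≈ 2.175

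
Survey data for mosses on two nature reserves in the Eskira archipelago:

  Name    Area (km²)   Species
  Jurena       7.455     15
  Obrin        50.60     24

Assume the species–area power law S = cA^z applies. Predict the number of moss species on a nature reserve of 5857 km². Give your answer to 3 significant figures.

z = ln(24/15) / ln(50.6/7.455) = 0.4700 / 1.9151 = 0.2454
c = 15 / 7.455^0.2454 = 15 / 1.637 = 9.162
S₃ = 9.162 × 5857^0.2454 = 9.162 × 8.408 ≈ 77.03

77.0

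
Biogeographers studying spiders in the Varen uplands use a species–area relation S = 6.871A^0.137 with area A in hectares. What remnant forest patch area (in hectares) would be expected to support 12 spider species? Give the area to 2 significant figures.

59 hectares

12 = 6.871 × A^0.137  ⇒  A^0.137 = 12/6.871 = 1.746
ln A = ln(1.746) / 0.137 = 0.5576 / 0.137 = 4.0701
A = e^4.0701 ≈ 58.56 hectares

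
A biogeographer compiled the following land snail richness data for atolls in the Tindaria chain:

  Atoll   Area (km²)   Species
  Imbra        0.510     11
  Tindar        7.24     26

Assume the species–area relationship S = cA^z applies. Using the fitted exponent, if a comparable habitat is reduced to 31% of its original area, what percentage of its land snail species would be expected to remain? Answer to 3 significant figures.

68.4%

z = ln(26/11) / ln(7.24/0.51) = 0.8602 / 2.6530 = 0.3242
S_new/S_old = (A_new/A_old)^z = 0.31^0.3242 = exp(0.3242 × -1.1712) = 0.684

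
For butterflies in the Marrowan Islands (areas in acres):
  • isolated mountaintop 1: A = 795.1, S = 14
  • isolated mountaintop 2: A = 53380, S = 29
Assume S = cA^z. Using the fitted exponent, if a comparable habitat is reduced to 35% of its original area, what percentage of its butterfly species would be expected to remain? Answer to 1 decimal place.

z = ln(29/14) / ln(53380/795.1) = 0.7282 / 4.2067 = 0.1731
S_new/S_old = (A_new/A_old)^z = 0.35^0.1731 = exp(0.1731 × -1.0498) = 0.8338

83.4%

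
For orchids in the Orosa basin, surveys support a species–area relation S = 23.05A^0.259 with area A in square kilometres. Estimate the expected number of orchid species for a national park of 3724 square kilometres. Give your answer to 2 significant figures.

S = 23.05 × 3724^0.259
ln S = ln 23.05 + 0.259 × ln 3724 = 3.1377 + 0.259 × 8.2226 = 5.2673
S = e^5.2673 ≈ 193.9

190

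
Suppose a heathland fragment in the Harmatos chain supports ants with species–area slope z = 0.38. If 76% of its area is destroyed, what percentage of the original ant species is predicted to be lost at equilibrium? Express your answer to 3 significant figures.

41.9%

S_new/S_old = (A_new/A_old)^z = 0.24^0.38
= exp(0.38 × ln 0.24) = exp(0.38 × -1.4271) = exp(-0.5423) ≈ 0.5814
Fraction lost = 1 − 0.5814 = 0.4186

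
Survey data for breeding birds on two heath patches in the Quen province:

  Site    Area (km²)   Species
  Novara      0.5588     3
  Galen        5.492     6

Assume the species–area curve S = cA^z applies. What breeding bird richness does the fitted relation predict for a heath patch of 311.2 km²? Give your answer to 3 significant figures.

z = ln(6/3) / ln(5.492/0.5588) = 0.6931 / 2.2853 = 0.3033
c = 3 / 0.5588^0.3033 = 3 / 0.8382 = 3.579
S₃ = 3.579 × 311.2^0.3033 = 3.579 × 5.704 ≈ 20.42

20.4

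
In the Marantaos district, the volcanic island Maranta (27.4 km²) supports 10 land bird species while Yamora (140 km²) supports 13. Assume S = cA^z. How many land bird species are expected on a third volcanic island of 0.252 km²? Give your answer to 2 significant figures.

z = ln(13/10) / ln(140/27.4) = 0.2624 / 1.6311 = 0.1609
c = 10 / 27.4^0.1609 = 10 / 1.703 = 5.871
S₃ = 5.871 × 0.252^0.1609 = 5.871 × 0.8012 ≈ 4.704

4.7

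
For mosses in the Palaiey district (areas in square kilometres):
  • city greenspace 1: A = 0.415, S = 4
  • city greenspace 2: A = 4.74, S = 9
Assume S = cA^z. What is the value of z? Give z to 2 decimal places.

0.33

Taking logs: ln S = ln c + z ln A, so z = (ln S₂ − ln S₁)/(ln A₂ − ln A₁).
z = ln(9/4) / ln(4.74/0.415) = ln(2.25) / ln(11.42) = 0.8109 / 2.4355 = 0.3330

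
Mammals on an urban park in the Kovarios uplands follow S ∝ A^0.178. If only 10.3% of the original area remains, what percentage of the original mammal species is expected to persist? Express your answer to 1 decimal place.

66.7%

S_new/S_old = (A_new/A_old)^z = 0.103^0.178
= exp(0.178 × ln 0.103) = exp(0.178 × -2.2730) = exp(-0.4046) ≈ 0.6672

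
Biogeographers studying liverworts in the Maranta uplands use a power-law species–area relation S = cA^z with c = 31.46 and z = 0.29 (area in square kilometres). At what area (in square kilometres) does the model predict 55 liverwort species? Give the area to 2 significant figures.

55 = 31.46 × A^0.29  ⇒  A^0.29 = 55/31.46 = 1.748
ln A = ln(1.748) / 0.29 = 0.5586 / 0.29 = 1.9263
A = e^1.9263 ≈ 6.864 square kilometres

6.9 square kilometres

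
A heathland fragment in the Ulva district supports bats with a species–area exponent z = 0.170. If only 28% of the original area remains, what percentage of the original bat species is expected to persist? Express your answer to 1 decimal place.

80.5%

S_new/S_old = (A_new/A_old)^z = 0.28^0.17
= exp(0.17 × ln 0.28) = exp(0.17 × -1.2730) = exp(-0.2164) ≈ 0.8054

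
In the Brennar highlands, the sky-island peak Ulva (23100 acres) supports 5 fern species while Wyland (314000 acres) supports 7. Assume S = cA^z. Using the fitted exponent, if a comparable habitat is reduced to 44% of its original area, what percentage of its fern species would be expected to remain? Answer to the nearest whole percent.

z = ln(7/5) / ln(314000/23100) = 0.3365 / 2.6096 = 0.1289
S_new/S_old = (A_new/A_old)^z = 0.44^0.1289 = exp(0.1289 × -0.8210) = 0.8996

90%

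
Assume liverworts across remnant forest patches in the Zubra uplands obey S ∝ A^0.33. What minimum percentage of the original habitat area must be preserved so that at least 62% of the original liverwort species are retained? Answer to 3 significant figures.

Need (A_new/A_old)^0.33 = 0.62, so A_new/A_old = 0.62^(1/0.33) = 0.62^3.03
ln(A_new/A_old) = ln 0.62 / 0.33 = -0.4780 / 0.33 = -1.4486
A_new/A_old = e^-1.4486 ≈ 0.2349

23.5%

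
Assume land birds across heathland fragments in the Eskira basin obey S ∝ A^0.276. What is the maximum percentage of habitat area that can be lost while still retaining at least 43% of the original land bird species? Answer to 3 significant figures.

95.3%

Need (A_new/A_old)^0.276 = 0.43, so A_new/A_old = 0.43^(1/0.276) = 0.43^3.623
ln(A_new/A_old) = ln 0.43 / 0.276 = -0.8440 / 0.276 = -3.0579
A_new/A_old = e^-3.0579 ≈ 0.04699
Fraction that can be lost = 1 − 0.04699 = 0.953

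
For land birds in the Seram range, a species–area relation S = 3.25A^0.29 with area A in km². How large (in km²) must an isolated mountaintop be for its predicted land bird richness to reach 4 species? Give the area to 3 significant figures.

2.05 km²

4 = 3.25 × A^0.29  ⇒  A^0.29 = 4/3.25 = 1.231
ln A = ln(1.231) / 0.29 = 0.2076 / 0.29 = 0.7160
A = e^0.7160 ≈ 2.046 km²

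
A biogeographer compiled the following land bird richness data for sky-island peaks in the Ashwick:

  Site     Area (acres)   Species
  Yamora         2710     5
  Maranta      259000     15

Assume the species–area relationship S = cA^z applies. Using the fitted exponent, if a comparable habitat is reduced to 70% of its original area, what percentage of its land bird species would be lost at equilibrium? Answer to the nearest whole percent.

z = ln(15/5) / ln(259000/2710) = 1.0986 / 4.5599 = 0.2409
S_new/S_old = (A_new/A_old)^z = 0.7^0.2409 = exp(0.2409 × -0.3567) = 0.9177
Fraction lost = 1 − 0.9177 = 0.08234

8%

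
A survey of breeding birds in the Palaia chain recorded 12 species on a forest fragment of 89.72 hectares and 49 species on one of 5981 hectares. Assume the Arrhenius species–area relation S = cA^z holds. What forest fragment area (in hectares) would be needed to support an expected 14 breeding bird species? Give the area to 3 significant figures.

142 hectares

z = ln(49/12) / ln(5981/89.72) = 1.4069 / 4.1996 = 0.3350
c = 12 / 89.72^0.3350 = 12 / 4.511 = 2.66
A = (14/2.66)^(1/0.3350) ⇒ ln A = ln(5.262)/0.3350 = 4.9568
A = e^4.9568 ≈ 142.1 hectares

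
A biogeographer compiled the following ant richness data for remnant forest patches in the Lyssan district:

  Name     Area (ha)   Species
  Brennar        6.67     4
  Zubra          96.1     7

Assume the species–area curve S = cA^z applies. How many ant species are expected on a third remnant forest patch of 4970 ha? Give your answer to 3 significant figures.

16.0

z = ln(7/4) / ln(96.1/6.67) = 0.5596 / 2.6678 = 0.2098
c = 4 / 6.67^0.2098 = 4 / 1.489 = 2.686
S₃ = 2.686 × 4970^0.2098 = 2.686 × 5.962 ≈ 16.02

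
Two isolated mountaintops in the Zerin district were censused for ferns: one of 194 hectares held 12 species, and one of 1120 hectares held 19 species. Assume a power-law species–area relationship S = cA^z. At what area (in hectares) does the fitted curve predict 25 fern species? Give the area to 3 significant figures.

z = ln(19/12) / ln(1120/194) = 0.4595 / 1.7532 = 0.2621
c = 12 / 194^0.2621 = 12 / 3.978 = 3.017
A = (25/3.017)^(1/0.2621) ⇒ ln A = ln(8.287)/0.2621 = 8.0681
A = e^8.0681 ≈ 3191 hectares

3190 hectares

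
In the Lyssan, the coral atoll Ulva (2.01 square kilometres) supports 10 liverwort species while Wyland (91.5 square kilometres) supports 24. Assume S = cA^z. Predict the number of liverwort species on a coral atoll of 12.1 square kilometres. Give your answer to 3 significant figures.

z = ln(24/10) / ln(91.5/2.01) = 0.8755 / 3.8182 = 0.2293
c = 10 / 2.01^0.2293 = 10 / 1.174 = 8.521
S₃ = 8.521 × 12.1^0.2293 = 8.521 × 1.771 ≈ 15.09

15.1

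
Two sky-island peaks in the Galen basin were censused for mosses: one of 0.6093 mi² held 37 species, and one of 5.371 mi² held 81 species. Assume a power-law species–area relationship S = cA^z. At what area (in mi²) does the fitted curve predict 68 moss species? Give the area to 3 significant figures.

3.30 mi²

z = ln(81/37) / ln(5.371/0.6093) = 0.7835 / 2.1765 = 0.3600
c = 37 / 0.6093^0.3600 = 37 / 0.8366 = 44.22
A = (68/44.22)^(1/0.3600) ⇒ ln A = ln(1.538)/0.3600 = 1.1951
A = e^1.1951 ≈ 3.304 mi²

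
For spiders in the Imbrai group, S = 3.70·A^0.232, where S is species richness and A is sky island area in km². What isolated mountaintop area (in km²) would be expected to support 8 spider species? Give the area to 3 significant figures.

27.8 km²

8 = 3.7 × A^0.232  ⇒  A^0.232 = 8/3.7 = 2.162
ln A = ln(2.162) / 0.232 = 0.7711 / 0.232 = 3.3237
A = e^3.3237 ≈ 27.76 km²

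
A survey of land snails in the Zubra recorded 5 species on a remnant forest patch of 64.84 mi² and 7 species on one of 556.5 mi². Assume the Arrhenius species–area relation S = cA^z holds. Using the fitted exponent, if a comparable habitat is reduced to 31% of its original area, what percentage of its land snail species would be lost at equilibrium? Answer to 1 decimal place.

z = ln(7/5) / ln(556.5/64.84) = 0.3365 / 2.1497 = 0.1565
S_new/S_old = (A_new/A_old)^z = 0.31^0.1565 = exp(0.1565 × -1.1712) = 0.8325
Fraction lost = 1 − 0.8325 = 0.1675

16.7%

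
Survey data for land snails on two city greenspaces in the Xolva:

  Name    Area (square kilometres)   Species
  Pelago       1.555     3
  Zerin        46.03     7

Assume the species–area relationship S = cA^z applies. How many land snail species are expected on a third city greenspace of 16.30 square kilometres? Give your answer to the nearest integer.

z = ln(7/3) / ln(46.03/1.555) = 0.8473 / 3.3878 = 0.2501
c = 3 / 1.555^0.2501 = 3 / 1.117 = 2.686
S₃ = 2.686 × 16.3^0.2501 = 2.686 × 2.01 ≈ 5.399

5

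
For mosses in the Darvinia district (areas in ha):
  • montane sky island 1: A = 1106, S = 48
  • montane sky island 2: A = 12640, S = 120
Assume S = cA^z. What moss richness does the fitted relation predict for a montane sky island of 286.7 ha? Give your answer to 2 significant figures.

29

z = ln(120/48) / ln(12640/1106) = 0.9163 / 2.4361 = 0.3761
c = 48 / 1106^0.3761 = 48 / 13.96 = 3.439
S₃ = 3.439 × 286.7^0.3761 = 3.439 × 8.401 ≈ 28.89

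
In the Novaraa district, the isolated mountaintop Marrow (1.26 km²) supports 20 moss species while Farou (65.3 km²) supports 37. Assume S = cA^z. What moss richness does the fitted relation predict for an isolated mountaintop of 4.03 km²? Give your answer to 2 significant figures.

24

z = ln(37/20) / ln(65.3/1.26) = 0.6152 / 3.9479 = 0.1558
c = 20 / 1.26^0.1558 = 20 / 1.037 = 19.29
S₃ = 19.29 × 4.03^0.1558 = 19.29 × 1.243 ≈ 23.97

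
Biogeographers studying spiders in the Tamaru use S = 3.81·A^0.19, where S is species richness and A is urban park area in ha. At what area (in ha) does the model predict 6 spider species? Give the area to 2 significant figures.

11 ha

6 = 3.81 × A^0.19  ⇒  A^0.19 = 6/3.81 = 1.575
ln A = ln(1.575) / 0.19 = 0.4541 / 0.19 = 2.3902
A = e^2.3902 ≈ 10.92 ha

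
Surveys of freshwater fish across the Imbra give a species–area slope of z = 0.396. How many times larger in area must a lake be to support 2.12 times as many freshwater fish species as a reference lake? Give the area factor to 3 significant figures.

(A₂/A₁)^0.396 = 2.12, so A₂/A₁ = 2.12^(1/0.396) = 2.12^2.525
ln(A₂/A₁) = ln 2.12 / 0.396 = 0.7514 / 0.396 = 1.8975
A₂/A₁ = e^1.8975 ≈ 6.669

6.67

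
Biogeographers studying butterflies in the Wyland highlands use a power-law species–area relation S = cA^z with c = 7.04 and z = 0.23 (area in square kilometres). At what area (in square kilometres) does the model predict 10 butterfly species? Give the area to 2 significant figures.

4.6 square kilometres

10 = 7.04 × A^0.23  ⇒  A^0.23 = 10/7.04 = 1.42
ln A = ln(1.42) / 0.23 = 0.3510 / 0.23 = 1.5260
A = e^1.5260 ≈ 4.6 square kilometres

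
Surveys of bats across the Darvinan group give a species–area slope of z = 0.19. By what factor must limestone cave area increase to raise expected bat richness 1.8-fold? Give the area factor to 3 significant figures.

(A₂/A₁)^0.19 = 1.8, so A₂/A₁ = 1.8^(1/0.19) = 1.8^5.263
ln(A₂/A₁) = ln 1.8 / 0.19 = 0.5878 / 0.19 = 3.0936
A₂/A₁ = e^3.0936 ≈ 22.06

22.1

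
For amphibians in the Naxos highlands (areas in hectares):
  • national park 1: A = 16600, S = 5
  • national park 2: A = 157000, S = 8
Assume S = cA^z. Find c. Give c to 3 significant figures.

z = ln(S₂/S₁) / ln(A₂/A₁) = ln(8/5) / ln(157000/16600) = 0.4700 / 2.2468 = 0.2092
c = S₁ / A₁^z = 5 / 16600^0.2092 = 5 / 7.634 = 0.6549

0.655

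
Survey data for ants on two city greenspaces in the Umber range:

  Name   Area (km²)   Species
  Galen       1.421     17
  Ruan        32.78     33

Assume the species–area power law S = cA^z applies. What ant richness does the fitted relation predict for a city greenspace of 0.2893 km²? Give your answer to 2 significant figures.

12

z = ln(33/17) / ln(32.78/1.421) = 0.6633 / 3.1385 = 0.2113
c = 17 / 1.421^0.2113 = 17 / 1.077 = 15.78
S₃ = 15.78 × 0.2893^0.2113 = 15.78 × 0.7694 ≈ 12.14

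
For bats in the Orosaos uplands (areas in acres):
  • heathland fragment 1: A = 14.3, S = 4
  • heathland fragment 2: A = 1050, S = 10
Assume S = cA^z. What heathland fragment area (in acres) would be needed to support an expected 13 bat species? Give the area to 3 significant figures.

3590 acres

z = ln(10/4) / ln(1050/14.3) = 0.9163 / 4.2963 = 0.2133
c = 4 / 14.3^0.2133 = 4 / 1.764 = 2.268
A = (13/2.268)^(1/0.2133) ⇒ ln A = ln(5.732)/0.2133 = 8.1867
A = e^8.1867 ≈ 3593 acres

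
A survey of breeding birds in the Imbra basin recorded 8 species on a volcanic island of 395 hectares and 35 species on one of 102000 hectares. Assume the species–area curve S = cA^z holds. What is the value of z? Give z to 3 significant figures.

Taking logs: ln S = ln c + z ln A, so z = (ln S₂ − ln S₁)/(ln A₂ − ln A₁).
z = ln(35/8) / ln(102000/395) = ln(4.375) / ln(258.2) = 1.4759 / 5.5538 = 0.2657

0.266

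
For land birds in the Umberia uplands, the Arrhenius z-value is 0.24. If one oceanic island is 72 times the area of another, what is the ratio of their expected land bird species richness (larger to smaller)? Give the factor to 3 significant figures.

S₂/S₁ = (A₂/A₁)^z = 72^0.24
ln(S₂/S₁) = 0.24 × ln 72 = 0.24 × 4.2767 = 1.0264
S₂/S₁ = e^1.0264 ≈ 2.791

2.79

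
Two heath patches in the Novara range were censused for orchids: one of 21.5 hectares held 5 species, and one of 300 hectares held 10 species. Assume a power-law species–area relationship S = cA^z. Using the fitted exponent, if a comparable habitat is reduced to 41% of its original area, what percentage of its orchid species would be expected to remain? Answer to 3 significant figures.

79.1%

z = ln(10/5) / ln(300/21.5) = 0.6931 / 2.6357 = 0.2630
S_new/S_old = (A_new/A_old)^z = 0.41^0.2630 = exp(0.2630 × -0.8916) = 0.791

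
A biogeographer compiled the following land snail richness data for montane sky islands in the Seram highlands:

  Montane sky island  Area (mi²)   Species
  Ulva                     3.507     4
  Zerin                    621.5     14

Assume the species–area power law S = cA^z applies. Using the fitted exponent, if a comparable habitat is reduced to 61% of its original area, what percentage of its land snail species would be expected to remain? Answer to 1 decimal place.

88.7%

z = ln(14/4) / ln(621.5/3.507) = 1.2528 / 5.1774 = 0.2420
S_new/S_old = (A_new/A_old)^z = 0.61^0.2420 = exp(0.2420 × -0.4943) = 0.8873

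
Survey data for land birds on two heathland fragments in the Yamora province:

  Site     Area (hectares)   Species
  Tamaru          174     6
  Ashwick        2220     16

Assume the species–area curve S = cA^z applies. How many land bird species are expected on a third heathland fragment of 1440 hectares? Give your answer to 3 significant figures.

z = ln(16/6) / ln(2220/174) = 0.9808 / 2.5462 = 0.3852
c = 6 / 174^0.3852 = 6 / 7.296 = 0.8224
S₃ = 0.8224 × 1440^0.3852 = 0.8224 × 16.47 ≈ 13.54

13.5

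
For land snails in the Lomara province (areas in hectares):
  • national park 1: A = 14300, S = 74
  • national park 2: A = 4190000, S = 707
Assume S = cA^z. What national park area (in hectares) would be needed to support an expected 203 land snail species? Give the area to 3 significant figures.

z = ln(707/74) / ln(4190000/14300) = 2.2570 / 5.6802 = 0.3973
c = 74 / 14300^0.3973 = 74 / 44.78 = 1.653
A = (203/1.653)^(1/0.3973) ⇒ ln A = ln(122.8)/0.3973 = 12.1078
A = e^12.1078 ≈ 181273 hectares

181000 hectares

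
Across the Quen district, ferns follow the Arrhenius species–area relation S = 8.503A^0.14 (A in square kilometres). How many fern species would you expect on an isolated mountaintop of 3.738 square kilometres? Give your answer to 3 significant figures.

S = 8.503 × 3.738^0.14 = 8.503 × 1.203 ≈ 10.23

10.2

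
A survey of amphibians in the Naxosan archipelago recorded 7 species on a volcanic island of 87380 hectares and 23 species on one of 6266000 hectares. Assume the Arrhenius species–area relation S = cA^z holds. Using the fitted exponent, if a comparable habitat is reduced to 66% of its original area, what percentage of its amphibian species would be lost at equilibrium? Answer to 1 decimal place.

z = ln(23/7) / ln(6266000/87380) = 1.1896 / 4.2726 = 0.2784
S_new/S_old = (A_new/A_old)^z = 0.66^0.2784 = exp(0.2784 × -0.4155) = 0.8908
Fraction lost = 1 − 0.8908 = 0.1092

10.9%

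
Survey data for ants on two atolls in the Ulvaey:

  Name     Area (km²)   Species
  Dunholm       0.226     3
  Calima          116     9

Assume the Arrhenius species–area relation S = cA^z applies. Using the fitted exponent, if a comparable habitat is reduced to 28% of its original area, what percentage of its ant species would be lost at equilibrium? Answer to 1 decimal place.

z = ln(9/3) / ln(116/0.226) = 1.0986 / 6.2408 = 0.1760
S_new/S_old = (A_new/A_old)^z = 0.28^0.1760 = exp(0.1760 × -1.2730) = 0.7992
Fraction lost = 1 − 0.7992 = 0.2008

20.1%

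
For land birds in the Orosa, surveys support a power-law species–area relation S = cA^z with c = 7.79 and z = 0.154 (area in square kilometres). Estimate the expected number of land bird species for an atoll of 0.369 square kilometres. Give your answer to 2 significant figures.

6.7

S = 7.79 × 0.369^0.154 = 7.79 × 0.8577 ≈ 6.681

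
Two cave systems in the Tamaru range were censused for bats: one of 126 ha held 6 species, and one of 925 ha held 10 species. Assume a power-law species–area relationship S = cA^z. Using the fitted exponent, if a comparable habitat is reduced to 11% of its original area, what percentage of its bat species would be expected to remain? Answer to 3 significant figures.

z = ln(10/6) / ln(925/126) = 0.5108 / 1.9935 = 0.2562
S_new/S_old = (A_new/A_old)^z = 0.11^0.2562 = exp(0.2562 × -2.2073) = 0.568

56.8%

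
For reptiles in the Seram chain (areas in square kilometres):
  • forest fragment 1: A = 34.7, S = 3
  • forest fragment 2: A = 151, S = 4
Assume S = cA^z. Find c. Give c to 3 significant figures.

z = ln(S₂/S₁) / ln(A₂/A₁) = ln(4/3) / ln(151/34.7) = 0.2877 / 1.4705 = 0.1956
c = S₁ / A₁^z = 3 / 34.7^0.1956 = 3 / 2.001 = 1.499

1.50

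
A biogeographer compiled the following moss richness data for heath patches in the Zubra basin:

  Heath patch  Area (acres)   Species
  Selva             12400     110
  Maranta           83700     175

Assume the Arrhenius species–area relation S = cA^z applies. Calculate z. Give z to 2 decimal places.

Taking logs: ln S = ln c + z ln A, so z = (ln S₂ − ln S₁)/(ln A₂ − ln A₁).
z = ln(175/110) / ln(83700/12400) = ln(1.591) / ln(6.75) = 0.4643 / 1.9095 = 0.2432

0.24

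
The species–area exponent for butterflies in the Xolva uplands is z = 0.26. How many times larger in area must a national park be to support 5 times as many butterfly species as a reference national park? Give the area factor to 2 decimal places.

487.92

(A₂/A₁)^0.26 = 5, so A₂/A₁ = 5^(1/0.26) = 5^3.846
ln(A₂/A₁) = ln 5 / 0.26 = 1.6094 / 0.26 = 6.1901
A₂/A₁ = e^6.1901 ≈ 487.9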